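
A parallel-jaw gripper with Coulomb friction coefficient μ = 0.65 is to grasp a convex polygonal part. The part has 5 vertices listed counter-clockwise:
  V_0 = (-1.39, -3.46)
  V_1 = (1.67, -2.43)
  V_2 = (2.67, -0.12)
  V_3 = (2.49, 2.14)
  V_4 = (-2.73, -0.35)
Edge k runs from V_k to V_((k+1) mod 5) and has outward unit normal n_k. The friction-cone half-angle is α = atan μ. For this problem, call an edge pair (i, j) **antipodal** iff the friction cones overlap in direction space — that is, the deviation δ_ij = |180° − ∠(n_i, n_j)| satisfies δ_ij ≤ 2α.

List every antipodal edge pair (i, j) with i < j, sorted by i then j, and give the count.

count = 4; pairs: (0,3), (1,3), (1,4), (2,4)

α = atan 0.65 = 33.02°;  2α = 66.05°
n_0 = (+0.3190, -0.9478)
n_1 = (+0.9177, -0.3973)
n_2 = (+0.9968, +0.0794)
n_3 = (-0.4305, +0.9026)
n_4 = (-0.9184, -0.3957)
  (0,1): δ = 132.01°  ·
  (0,2): δ = 104.05°  ·
  (0,3): δ = 6.90°  ✓
  (0,4): δ = 94.71°  ·
  (1,2): δ = 152.04°  ·
  (1,3): δ = 41.09°  ✓
  (1,4): δ = 46.72°  ✓
  (2,3): δ = 69.05°  ·
  (2,4): δ = 18.76°  ✓
  (3,4): δ = 92.19°  ·
antipodal pairs: 4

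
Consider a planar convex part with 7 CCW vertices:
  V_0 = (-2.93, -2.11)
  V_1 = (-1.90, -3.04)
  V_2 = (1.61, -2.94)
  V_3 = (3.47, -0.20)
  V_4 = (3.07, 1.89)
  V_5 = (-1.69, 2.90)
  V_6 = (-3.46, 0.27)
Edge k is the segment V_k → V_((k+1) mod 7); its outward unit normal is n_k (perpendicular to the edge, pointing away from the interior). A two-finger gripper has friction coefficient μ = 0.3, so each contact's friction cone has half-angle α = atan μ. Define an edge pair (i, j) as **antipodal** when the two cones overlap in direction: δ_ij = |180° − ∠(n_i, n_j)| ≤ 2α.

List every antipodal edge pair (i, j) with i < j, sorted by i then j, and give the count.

count = 4; pairs: (0,4), (1,4), (2,5), (3,6)

α = atan 0.3 = 16.70°;  2α = 33.40°
n_0 = (-0.6702, -0.7422)
n_1 = (+0.0285, -0.9996)
n_2 = (+0.8274, -0.5616)
n_3 = (+0.9822, +0.1880)
n_4 = (+0.2076, +0.9782)
n_5 = (-0.8296, +0.5583)
n_6 = (-0.9761, -0.2174)
  (0,1): δ = 136.29°  ·
  (0,2): δ = 82.09°  ·
  (0,3): δ = 37.09°  ·
  (0,4): δ = 30.10°  ✓
  (0,5): δ = 98.14°  ·
  (0,6): δ = 144.63°  ·
  (1,2): δ = 125.80°  ·
  (1,3): δ = 80.80°  ·
  (1,4): δ = 13.61°  ✓
  (1,5): δ = 54.43°  ·
  (1,6): δ = 100.92°  ·
  (2,3): δ = 135.00°  ·
  (2,4): δ = 67.81°  ·
  (2,5): δ = 0.23°  ✓
  (2,6): δ = 46.72°  ·
  (3,4): δ = 112.81°  ·
  (3,5): δ = 44.78°  ·
  (3,6): δ = 1.72°  ✓
  (4,5): δ = 111.96°  ·
  (4,6): δ = 65.47°  ·
  (5,6): δ = 133.51°  ·
antipodal pairs: 4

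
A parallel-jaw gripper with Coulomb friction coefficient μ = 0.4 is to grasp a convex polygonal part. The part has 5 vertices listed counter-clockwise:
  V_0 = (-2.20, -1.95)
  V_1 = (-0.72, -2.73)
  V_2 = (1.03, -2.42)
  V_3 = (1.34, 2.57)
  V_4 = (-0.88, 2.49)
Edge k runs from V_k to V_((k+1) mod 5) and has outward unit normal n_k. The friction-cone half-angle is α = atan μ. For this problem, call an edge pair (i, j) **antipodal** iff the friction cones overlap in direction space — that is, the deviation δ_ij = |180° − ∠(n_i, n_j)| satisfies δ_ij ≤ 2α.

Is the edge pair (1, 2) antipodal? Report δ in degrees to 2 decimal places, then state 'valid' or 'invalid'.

δ = 103.60°, invalid

α = atan 0.4 = 21.80°;  2α = 43.60°
edge 1: e_1 = (+1.75, +0.31);  n_1 = (+0.1744, -0.9847)
edge 2: e_2 = (+0.31, +4.99);  n_2 = (+0.9981, -0.0620)
∠(n_1, n_2) = 76.40°
δ = |180° − 76.40°| = 103.60°
103.60° > 2α = 43.60°  →  invalid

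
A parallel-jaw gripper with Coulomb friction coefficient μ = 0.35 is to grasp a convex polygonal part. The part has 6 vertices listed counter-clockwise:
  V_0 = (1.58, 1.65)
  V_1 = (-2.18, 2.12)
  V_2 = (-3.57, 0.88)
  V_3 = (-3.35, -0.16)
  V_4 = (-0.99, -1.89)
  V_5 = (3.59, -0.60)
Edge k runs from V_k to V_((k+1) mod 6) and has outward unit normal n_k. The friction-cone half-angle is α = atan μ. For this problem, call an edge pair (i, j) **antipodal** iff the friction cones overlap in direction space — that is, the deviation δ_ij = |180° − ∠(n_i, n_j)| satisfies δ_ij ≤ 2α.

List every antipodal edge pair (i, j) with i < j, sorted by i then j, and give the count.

α = atan 0.35 = 19.29°;  2α = 38.58°
n_0 = (+0.1240, +0.9923)
n_1 = (-0.6657, +0.7462)
n_2 = (-0.9783, -0.2070)
n_3 = (-0.5912, -0.8065)
n_4 = (+0.2711, -0.9625)
n_5 = (+0.7458, +0.6662)
  (0,1): δ = 131.14°  ·
  (0,2): δ = 70.93°  ·
  (0,3): δ = 29.12°  ✓
  (0,4): δ = 22.86°  ✓
  (0,5): δ = 138.90°  ·
  (1,2): δ = 119.79°  ·
  (1,3): δ = 77.98°  ·
  (1,4): δ = 26.01°  ✓
  (1,5): δ = 90.04°  ·
  (2,3): δ = 138.19°  ·
  (2,4): δ = 86.21°  ·
  (2,5): δ = 29.83°  ✓
  (3,4): δ = 128.03°  ·
  (3,5): δ = 11.98°  ✓
  (4,5): δ = 63.95°  ·
antipodal pairs: 5

count = 5; pairs: (0,3), (0,4), (1,4), (2,5), (3,5)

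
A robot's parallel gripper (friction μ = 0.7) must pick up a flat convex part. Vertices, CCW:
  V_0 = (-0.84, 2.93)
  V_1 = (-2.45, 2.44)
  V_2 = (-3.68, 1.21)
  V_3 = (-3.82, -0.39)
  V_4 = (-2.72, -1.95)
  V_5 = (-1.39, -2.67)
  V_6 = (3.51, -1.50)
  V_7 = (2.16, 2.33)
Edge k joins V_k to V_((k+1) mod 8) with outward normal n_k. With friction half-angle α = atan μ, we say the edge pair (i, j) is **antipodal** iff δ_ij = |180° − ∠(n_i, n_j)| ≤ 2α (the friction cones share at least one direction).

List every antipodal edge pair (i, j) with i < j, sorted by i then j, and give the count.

count = 10; pairs: (0,4), (0,5), (1,5), (1,6), (2,6), (3,6), (3,7), (4,6), (4,7), (5,7)

α = atan 0.7 = 34.99°;  2α = 69.98°
n_0 = (-0.2912, +0.9567)
n_1 = (-0.7071, +0.7071)
n_2 = (-0.9962, +0.0872)
n_3 = (-0.8173, -0.5763)
n_4 = (-0.4761, -0.8794)
n_5 = (+0.2322, -0.9727)
n_6 = (+0.9431, +0.3324)
n_7 = (+0.1961, +0.9806)
  (0,1): δ = 151.93°  ·
  (0,2): δ = 111.93°  ·
  (0,3): δ = 71.74°  ·
  (0,4): δ = 45.36°  ✓
  (0,5): δ = 3.50°  ✓
  (0,6): δ = 92.49°  ·
  (0,7): δ = 151.76°  ·
  (1,2): δ = 140.00°  ·
  (1,3): δ = 99.81°  ·
  (1,4): δ = 73.43°  ·
  (1,5): δ = 31.57°  ✓
  (1,6): δ = 64.42°  ✓
  (1,7): δ = 123.69°  ·
  (2,3): δ = 139.81°  ·
  (2,4): δ = 113.43°  ·
  (2,5): δ = 71.57°  ·
  (2,6): δ = 24.42°  ✓
  (2,7): δ = 83.69°  ·
  (3,4): δ = 153.62°  ·
  (3,5): δ = 111.76°  ·
  (3,6): δ = 15.77°  ✓
  (3,7): δ = 43.50°  ✓
  (4,5): δ = 138.14°  ·
  (4,6): δ = 42.15°  ✓
  (4,7): δ = 17.12°  ✓
  (5,6): δ = 84.01°  ·
  (5,7): δ = 24.74°  ✓
  (6,7): δ = 120.73°  ·
antipodal pairs: 10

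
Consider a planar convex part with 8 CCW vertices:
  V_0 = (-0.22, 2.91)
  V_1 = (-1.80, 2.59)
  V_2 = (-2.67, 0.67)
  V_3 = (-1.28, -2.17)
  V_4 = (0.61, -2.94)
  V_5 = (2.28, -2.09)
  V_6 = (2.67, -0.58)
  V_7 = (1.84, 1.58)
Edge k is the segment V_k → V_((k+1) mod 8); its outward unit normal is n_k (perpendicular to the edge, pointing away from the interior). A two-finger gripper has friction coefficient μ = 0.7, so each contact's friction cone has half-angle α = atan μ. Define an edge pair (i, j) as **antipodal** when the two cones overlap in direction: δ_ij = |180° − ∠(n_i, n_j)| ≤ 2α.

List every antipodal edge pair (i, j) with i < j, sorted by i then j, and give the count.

α = atan 0.7 = 34.99°;  2α = 69.98°
n_0 = (-0.1985, +0.9801)
n_1 = (-0.9109, +0.4127)
n_2 = (-0.8982, -0.4396)
n_3 = (-0.3773, -0.9261)
n_4 = (+0.4536, -0.8912)
n_5 = (+0.9682, -0.2501)
n_6 = (+0.9335, +0.3587)
n_7 = (+0.5424, +0.8401)
  (0,1): δ = 125.83°  ·
  (0,2): δ = 75.37°  ·
  (0,3): δ = 33.62°  ✓
  (0,4): δ = 15.53°  ✓
  (0,5): δ = 64.07°  ✓
  (0,6): δ = 99.57°  ·
  (0,7): δ = 135.70°  ·
  (1,2): δ = 129.54°  ·
  (1,3): δ = 87.79°  ·
  (1,4): δ = 38.65°  ✓
  (1,5): δ = 9.89°  ✓
  (1,6): δ = 45.40°  ✓
  (1,7): δ = 81.53°  ·
  (2,3): δ = 138.25°  ·
  (2,4): δ = 89.10°  ·
  (2,5): δ = 40.56°  ✓
  (2,6): δ = 5.06°  ✓
  (2,7): δ = 31.07°  ✓
  (3,4): δ = 130.86°  ·
  (3,5): δ = 82.32°  ·
  (3,6): δ = 46.81°  ✓
  (3,7): δ = 10.68°  ✓
  (4,5): δ = 131.46°  ·
  (4,6): δ = 95.96°  ·
  (4,7): δ = 59.82°  ✓
  (5,6): δ = 144.50°  ·
  (5,7): δ = 108.37°  ·
  (6,7): δ = 143.87°  ·
antipodal pairs: 12

count = 12; pairs: (0,3), (0,4), (0,5), (1,4), (1,5), (1,6), (2,5), (2,6), (2,7), (3,6), (3,7), (4,7)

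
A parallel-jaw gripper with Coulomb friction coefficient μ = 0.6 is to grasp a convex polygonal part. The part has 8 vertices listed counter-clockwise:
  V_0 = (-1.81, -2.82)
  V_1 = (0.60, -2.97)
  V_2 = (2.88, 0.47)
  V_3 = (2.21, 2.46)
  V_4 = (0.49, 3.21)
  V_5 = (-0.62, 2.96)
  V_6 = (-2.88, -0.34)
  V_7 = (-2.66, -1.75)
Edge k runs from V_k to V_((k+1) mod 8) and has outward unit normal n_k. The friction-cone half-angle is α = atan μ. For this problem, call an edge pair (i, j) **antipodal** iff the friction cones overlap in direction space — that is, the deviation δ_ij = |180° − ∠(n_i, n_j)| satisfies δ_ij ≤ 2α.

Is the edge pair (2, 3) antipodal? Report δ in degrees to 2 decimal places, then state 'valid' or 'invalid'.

α = atan 0.6 = 30.96°;  2α = 61.93°
edge 2: e_2 = (-0.67, +1.99);  n_2 = (+0.9477, +0.3191)
edge 3: e_3 = (-1.72, +0.75);  n_3 = (+0.3997, +0.9166)
∠(n_2, n_3) = 47.83°
δ = |180° − 47.83°| = 132.17°
132.17° > 2α = 61.93°  →  invalid

δ = 132.17°, invalid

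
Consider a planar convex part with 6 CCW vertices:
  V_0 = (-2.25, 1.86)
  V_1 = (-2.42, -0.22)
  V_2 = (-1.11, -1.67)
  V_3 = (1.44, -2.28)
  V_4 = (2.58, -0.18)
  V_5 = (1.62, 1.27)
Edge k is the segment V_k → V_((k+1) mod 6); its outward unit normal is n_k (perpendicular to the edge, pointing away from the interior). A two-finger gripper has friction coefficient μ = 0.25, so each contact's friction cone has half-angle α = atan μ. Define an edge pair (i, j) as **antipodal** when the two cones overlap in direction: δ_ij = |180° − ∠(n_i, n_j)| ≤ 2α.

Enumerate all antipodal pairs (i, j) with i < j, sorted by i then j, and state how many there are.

count = 3; pairs: (0,3), (1,4), (2,5)

α = atan 0.25 = 14.04°;  2α = 28.07°
n_0 = (-0.9967, +0.0815)
n_1 = (-0.7420, -0.6704)
n_2 = (-0.2327, -0.9726)
n_3 = (+0.8789, -0.4771)
n_4 = (+0.8338, +0.5520)
n_5 = (+0.1507, +0.9886)
  (0,1): δ = 133.23°  ·
  (0,2): δ = 98.78°  ·
  (0,3): δ = 23.82°  ✓
  (0,4): δ = 38.18°  ·
  (0,5): δ = 86.00°  ·
  (1,2): δ = 145.55°  ·
  (1,3): δ = 70.59°  ·
  (1,4): δ = 8.59°  ✓
  (1,5): δ = 39.24°  ·
  (2,3): δ = 105.04°  ·
  (2,4): δ = 43.04°  ·
  (2,5): δ = 4.78°  ✓
  (3,4): δ = 118.00°  ·
  (3,5): δ = 70.17°  ·
  (4,5): δ = 132.18°  ·
antipodal pairs: 3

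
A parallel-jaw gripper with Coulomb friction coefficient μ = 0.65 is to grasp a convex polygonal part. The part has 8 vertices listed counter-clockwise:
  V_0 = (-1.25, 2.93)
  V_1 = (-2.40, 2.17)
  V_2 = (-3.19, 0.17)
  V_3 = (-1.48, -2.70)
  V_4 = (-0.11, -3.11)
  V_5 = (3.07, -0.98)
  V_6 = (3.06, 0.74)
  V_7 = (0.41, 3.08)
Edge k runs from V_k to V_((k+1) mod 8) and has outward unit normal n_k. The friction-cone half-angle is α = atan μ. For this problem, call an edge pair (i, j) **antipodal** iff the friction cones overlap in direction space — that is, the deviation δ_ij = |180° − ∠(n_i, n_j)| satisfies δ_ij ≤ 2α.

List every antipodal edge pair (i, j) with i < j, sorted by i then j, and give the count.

count = 11; pairs: (0,3), (0,4), (0,5), (1,4), (1,5), (2,5), (2,6), (2,7), (3,6), (3,7), (4,7)

α = atan 0.65 = 33.02°;  2α = 66.05°
n_0 = (-0.5513, +0.8343)
n_1 = (-0.9301, +0.3674)
n_2 = (-0.8591, -0.5119)
n_3 = (-0.2867, -0.9580)
n_4 = (+0.5565, -0.8308)
n_5 = (+1.0000, +0.0058)
n_6 = (+0.6619, +0.7496)
n_7 = (-0.0900, +0.9959)
  (0,1): δ = 145.01°  ·
  (0,2): δ = 92.67°  ·
  (0,3): δ = 50.12°  ✓
  (0,4): δ = 0.36°  ✓
  (0,5): δ = 56.87°  ✓
  (0,6): δ = 105.10°  ·
  (0,7): δ = 151.70°  ·
  (1,2): δ = 127.66°  ·
  (1,3): δ = 85.11°  ·
  (1,4): δ = 34.63°  ✓
  (1,5): δ = 21.89°  ✓
  (1,6): δ = 70.11°  ·
  (1,7): δ = 116.72°  ·
  (2,3): δ = 137.45°  ·
  (2,4): δ = 86.97°  ·
  (2,5): δ = 30.45°  ✓
  (2,6): δ = 17.77°  ✓
  (2,7): δ = 64.38°  ✓
  (3,4): δ = 129.52°  ·
  (3,5): δ = 73.01°  ·
  (3,6): δ = 24.78°  ✓
  (3,7): δ = 21.82°  ✓
  (4,5): δ = 123.48°  ·
  (4,6): δ = 75.26°  ·
  (4,7): δ = 28.65°  ✓
  (5,6): δ = 131.78°  ·
  (5,7): δ = 85.17°  ·
  (6,7): δ = 133.39°  ·
antipodal pairs: 11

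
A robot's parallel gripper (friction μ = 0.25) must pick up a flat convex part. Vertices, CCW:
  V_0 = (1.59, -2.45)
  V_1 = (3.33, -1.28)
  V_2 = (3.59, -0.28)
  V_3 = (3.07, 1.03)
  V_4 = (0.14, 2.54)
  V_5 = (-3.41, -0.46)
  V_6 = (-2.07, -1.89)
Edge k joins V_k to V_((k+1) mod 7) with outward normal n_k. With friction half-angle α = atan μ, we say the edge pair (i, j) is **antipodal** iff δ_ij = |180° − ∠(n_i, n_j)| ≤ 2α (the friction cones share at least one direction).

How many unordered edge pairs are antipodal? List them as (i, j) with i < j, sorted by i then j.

count = 4; pairs: (0,4), (2,5), (3,5), (3,6)

α = atan 0.25 = 14.04°;  2α = 28.07°
n_0 = (+0.5580, -0.8298)
n_1 = (+0.9678, -0.2516)
n_2 = (+0.9295, +0.3689)
n_3 = (+0.4581, +0.8889)
n_4 = (-0.6455, +0.7638)
n_5 = (-0.7297, -0.6838)
n_6 = (-0.1512, -0.9885)
  (0,1): δ = 138.49°  ·
  (0,2): δ = 102.27°  ·
  (0,3): δ = 61.18°  ·
  (0,4): δ = 6.28°  ✓
  (0,5): δ = 99.22°  ·
  (0,6): δ = 137.38°  ·
  (1,2): δ = 143.78°  ·
  (1,3): δ = 102.69°  ·
  (1,4): δ = 35.23°  ·
  (1,5): δ = 57.71°  ·
  (1,6): δ = 95.88°  ·
  (2,3): δ = 138.92°  ·
  (2,4): δ = 71.45°  ·
  (2,5): δ = 21.49°  ✓
  (2,6): δ = 59.65°  ·
  (3,4): δ = 112.54°  ·
  (3,5): δ = 19.60°  ✓
  (3,6): δ = 18.57°  ✓
  (4,5): δ = 87.06°  ·
  (4,6): δ = 48.90°  ·
  (5,6): δ = 141.84°  ·
antipodal pairs: 4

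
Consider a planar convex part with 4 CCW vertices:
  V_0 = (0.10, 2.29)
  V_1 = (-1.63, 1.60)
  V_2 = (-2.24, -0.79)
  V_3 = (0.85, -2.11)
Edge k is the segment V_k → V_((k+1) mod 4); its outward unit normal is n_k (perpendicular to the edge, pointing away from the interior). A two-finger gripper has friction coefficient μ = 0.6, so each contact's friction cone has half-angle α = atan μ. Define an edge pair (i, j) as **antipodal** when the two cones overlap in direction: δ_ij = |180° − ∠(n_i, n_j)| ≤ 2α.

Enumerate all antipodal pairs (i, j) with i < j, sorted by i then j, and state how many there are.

count = 3; pairs: (0,2), (1,3), (2,3)

α = atan 0.6 = 30.96°;  2α = 61.93°
n_0 = (-0.3705, +0.9288)
n_1 = (-0.9689, +0.2473)
n_2 = (-0.3928, -0.9196)
n_3 = (+0.9858, +0.1680)
  (0,1): δ = 126.06°  ·
  (0,2): δ = 44.88°  ✓
  (0,3): δ = 77.93°  ·
  (1,2): δ = 98.81°  ·
  (1,3): δ = 23.99°  ✓
  (2,3): δ = 57.20°  ✓
antipodal pairs: 3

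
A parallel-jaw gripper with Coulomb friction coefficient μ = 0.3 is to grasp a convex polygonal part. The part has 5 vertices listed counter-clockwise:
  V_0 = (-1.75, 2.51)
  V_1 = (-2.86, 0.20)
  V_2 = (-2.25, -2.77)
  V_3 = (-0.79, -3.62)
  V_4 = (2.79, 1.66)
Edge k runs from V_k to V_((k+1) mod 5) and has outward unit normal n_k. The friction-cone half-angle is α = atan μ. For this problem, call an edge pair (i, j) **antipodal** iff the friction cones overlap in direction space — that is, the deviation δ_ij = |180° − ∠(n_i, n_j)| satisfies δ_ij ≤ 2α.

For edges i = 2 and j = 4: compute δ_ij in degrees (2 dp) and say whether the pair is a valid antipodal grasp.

δ = 19.60°, valid

α = atan 0.3 = 16.70°;  2α = 33.40°
edge 2: e_2 = (+1.46, -0.85);  n_2 = (-0.5031, -0.8642)
edge 4: e_4 = (-4.54, +0.85);  n_4 = (+0.1840, +0.9829)
∠(n_2, n_4) = 160.40°
δ = |180° − 160.40°| = 19.60°
19.60° ≤ 2α = 33.40°  →  valid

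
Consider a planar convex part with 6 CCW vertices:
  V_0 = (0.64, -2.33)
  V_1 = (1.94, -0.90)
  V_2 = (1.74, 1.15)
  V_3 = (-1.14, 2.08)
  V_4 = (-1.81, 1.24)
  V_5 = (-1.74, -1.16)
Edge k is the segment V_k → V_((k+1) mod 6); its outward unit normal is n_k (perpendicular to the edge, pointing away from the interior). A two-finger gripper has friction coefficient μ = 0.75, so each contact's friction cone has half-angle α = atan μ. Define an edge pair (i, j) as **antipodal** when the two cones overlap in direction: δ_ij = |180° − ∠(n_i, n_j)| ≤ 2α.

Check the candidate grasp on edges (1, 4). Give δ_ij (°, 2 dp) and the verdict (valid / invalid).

α = atan 0.75 = 36.87°;  2α = 73.74°
edge 1: e_1 = (-0.20, +2.05);  n_1 = (+0.9953, +0.0971)
edge 4: e_4 = (+0.07, -2.40);  n_4 = (-0.9996, -0.0292)
∠(n_1, n_4) = 176.10°
δ = |180° − 176.10°| = 3.90°
3.90° ≤ 2α = 73.74°  →  valid

δ = 3.90°, valid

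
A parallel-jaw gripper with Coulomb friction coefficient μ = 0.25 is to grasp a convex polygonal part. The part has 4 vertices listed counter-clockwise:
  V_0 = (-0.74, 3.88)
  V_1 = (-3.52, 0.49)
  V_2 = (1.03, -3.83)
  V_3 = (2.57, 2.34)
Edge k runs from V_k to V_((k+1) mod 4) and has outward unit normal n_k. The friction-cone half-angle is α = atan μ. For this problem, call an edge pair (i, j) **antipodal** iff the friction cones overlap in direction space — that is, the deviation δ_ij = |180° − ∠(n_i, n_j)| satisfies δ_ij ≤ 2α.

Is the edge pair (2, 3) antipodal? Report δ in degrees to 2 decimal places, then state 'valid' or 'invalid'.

α = atan 0.25 = 14.04°;  2α = 28.07°
edge 2: e_2 = (+1.54, +6.17);  n_2 = (+0.9702, -0.2422)
edge 3: e_3 = (-3.31, +1.54);  n_3 = (+0.4218, +0.9067)
∠(n_2, n_3) = 79.06°
δ = |180° − 79.06°| = 100.94°
100.94° > 2α = 28.07°  →  invalid

δ = 100.94°, invalid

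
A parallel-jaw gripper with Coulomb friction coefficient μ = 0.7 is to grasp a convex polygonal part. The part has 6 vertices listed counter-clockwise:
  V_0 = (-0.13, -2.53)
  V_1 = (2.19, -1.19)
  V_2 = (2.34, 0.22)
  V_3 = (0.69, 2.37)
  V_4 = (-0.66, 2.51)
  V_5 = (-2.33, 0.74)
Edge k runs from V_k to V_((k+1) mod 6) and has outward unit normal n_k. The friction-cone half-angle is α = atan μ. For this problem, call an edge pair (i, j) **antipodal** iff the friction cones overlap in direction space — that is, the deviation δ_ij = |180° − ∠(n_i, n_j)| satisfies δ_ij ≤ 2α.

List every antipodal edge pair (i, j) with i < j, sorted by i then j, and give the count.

α = atan 0.7 = 34.99°;  2α = 69.98°
n_0 = (+0.5002, -0.8659)
n_1 = (+0.9944, -0.1058)
n_2 = (+0.7933, +0.6088)
n_3 = (+0.1032, +0.9947)
n_4 = (-0.7274, +0.6863)
n_5 = (-0.8297, -0.5582)
  (0,1): δ = 126.08°  ·
  (0,2): δ = 82.51°  ·
  (0,3): δ = 35.93°  ✓
  (0,4): δ = 16.65°  ✓
  (0,5): δ = 93.92°  ·
  (1,2): δ = 136.42°  ·
  (1,3): δ = 89.85°  ·
  (1,4): δ = 37.26°  ✓
  (1,5): δ = 40.00°  ✓
  (2,3): δ = 133.42°  ·
  (2,4): δ = 80.84°  ·
  (2,5): δ = 3.57°  ✓
  (3,4): δ = 127.41°  ·
  (3,5): δ = 50.15°  ✓
  (4,5): δ = 102.73°  ·
antipodal pairs: 6

count = 6; pairs: (0,3), (0,4), (1,4), (1,5), (2,5), (3,5)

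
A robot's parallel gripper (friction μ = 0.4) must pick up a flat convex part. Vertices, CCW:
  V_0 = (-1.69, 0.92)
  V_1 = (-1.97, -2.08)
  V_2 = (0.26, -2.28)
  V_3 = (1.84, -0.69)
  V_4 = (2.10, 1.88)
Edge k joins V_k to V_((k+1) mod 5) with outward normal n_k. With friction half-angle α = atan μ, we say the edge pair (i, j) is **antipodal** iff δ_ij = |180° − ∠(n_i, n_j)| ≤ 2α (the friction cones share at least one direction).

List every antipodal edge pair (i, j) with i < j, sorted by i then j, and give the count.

count = 4; pairs: (0,2), (0,3), (1,4), (2,4)

α = atan 0.4 = 21.80°;  2α = 43.60°
n_0 = (-0.9957, +0.0929)
n_1 = (-0.0893, -0.9960)
n_2 = (+0.7093, -0.7049)
n_3 = (+0.9949, -0.1007)
n_4 = (-0.2455, +0.9694)
  (0,1): δ = 89.79°  ·
  (0,2): δ = 39.49°  ✓
  (0,3): δ = 0.44°  ✓
  (0,4): δ = 109.55°  ·
  (1,2): δ = 129.69°  ·
  (1,3): δ = 90.65°  ·
  (1,4): δ = 19.34°  ✓
  (2,3): δ = 140.96°  ·
  (2,4): δ = 30.97°  ✓
  (3,4): δ = 70.01°  ·
antipodal pairs: 4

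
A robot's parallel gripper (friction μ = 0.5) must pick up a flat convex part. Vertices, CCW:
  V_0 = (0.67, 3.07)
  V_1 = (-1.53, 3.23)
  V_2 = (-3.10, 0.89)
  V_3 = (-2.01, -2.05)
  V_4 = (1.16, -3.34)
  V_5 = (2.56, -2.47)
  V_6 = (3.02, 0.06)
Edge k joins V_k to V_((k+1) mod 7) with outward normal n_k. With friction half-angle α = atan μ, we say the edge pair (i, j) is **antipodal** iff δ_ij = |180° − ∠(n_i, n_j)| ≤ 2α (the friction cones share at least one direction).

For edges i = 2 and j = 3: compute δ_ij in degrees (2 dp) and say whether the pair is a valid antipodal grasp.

α = atan 0.5 = 26.57°;  2α = 53.13°
edge 2: e_2 = (+1.09, -2.94);  n_2 = (-0.9376, -0.3476)
edge 3: e_3 = (+3.17, -1.29);  n_3 = (-0.3769, -0.9262)
∠(n_2, n_3) = 47.51°
δ = |180° − 47.51°| = 132.49°
132.49° > 2α = 53.13°  →  invalid

δ = 132.49°, invalid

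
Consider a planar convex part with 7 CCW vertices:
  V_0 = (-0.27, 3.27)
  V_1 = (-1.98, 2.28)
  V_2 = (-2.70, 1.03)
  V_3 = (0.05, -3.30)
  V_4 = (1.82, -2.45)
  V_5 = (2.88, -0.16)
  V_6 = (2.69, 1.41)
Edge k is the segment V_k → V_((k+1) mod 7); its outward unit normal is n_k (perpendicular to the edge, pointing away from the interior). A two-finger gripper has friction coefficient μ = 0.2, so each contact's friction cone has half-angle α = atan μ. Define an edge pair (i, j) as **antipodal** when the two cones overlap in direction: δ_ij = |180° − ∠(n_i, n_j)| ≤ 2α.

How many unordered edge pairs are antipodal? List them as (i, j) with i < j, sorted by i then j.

count = 2; pairs: (0,3), (1,4)

α = atan 0.2 = 11.31°;  2α = 22.62°
n_0 = (-0.5010, +0.8654)
n_1 = (-0.8665, +0.4991)
n_2 = (-0.8441, -0.5361)
n_3 = (+0.4329, -0.9014)
n_4 = (+0.9075, -0.4201)
n_5 = (+0.9928, +0.1201)
n_6 = (+0.5321, +0.8467)
  (0,1): δ = 150.01°  ·
  (0,2): δ = 87.65°  ·
  (0,3): δ = 4.42°  ✓
  (0,4): δ = 35.09°  ·
  (0,5): δ = 66.83°  ·
  (0,6): δ = 117.79°  ·
  (1,2): δ = 117.64°  ·
  (1,3): δ = 34.41°  ·
  (1,4): δ = 5.10°  ✓
  (1,5): δ = 36.84°  ·
  (1,6): δ = 87.80°  ·
  (2,3): δ = 96.77°  ·
  (2,4): δ = 57.26°  ·
  (2,5): δ = 25.52°  ·
  (2,6): δ = 25.44°  ·
  (3,4): δ = 140.49°  ·
  (3,5): δ = 108.75°  ·
  (3,6): δ = 57.80°  ·
  (4,5): δ = 148.26°  ·
  (4,6): δ = 97.31°  ·
  (5,6): δ = 129.04°  ·
antipodal pairs: 2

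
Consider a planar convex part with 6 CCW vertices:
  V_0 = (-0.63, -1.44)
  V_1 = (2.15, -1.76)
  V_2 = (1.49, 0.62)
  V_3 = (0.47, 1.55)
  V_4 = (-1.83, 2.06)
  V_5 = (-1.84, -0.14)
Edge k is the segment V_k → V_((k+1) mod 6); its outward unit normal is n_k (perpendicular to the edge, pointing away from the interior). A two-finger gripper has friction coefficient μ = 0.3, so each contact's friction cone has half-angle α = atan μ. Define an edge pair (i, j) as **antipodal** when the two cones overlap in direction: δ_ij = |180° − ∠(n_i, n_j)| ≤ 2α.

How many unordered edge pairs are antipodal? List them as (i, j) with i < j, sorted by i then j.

α = atan 0.3 = 16.70°;  2α = 33.40°
n_0 = (-0.1144, -0.9934)
n_1 = (+0.9636, +0.2672)
n_2 = (+0.6738, +0.7390)
n_3 = (+0.2165, +0.9763)
n_4 = (-1.0000, +0.0045)
n_5 = (-0.7320, -0.6813)
  (0,1): δ = 67.93°  ·
  (0,2): δ = 35.79°  ·
  (0,3): δ = 5.94°  ✓
  (0,4): δ = 96.31°  ·
  (0,5): δ = 139.51°  ·
  (1,2): δ = 147.86°  ·
  (1,3): δ = 118.00°  ·
  (1,4): δ = 15.76°  ✓
  (1,5): δ = 27.45°  ✓
  (2,3): δ = 150.14°  ·
  (2,4): δ = 47.90°  ·
  (2,5): δ = 4.70°  ✓
  (3,4): δ = 77.76°  ·
  (3,5): δ = 34.55°  ·
  (4,5): δ = 136.79°  ·
antipodal pairs: 4

count = 4; pairs: (0,3), (1,4), (1,5), (2,5)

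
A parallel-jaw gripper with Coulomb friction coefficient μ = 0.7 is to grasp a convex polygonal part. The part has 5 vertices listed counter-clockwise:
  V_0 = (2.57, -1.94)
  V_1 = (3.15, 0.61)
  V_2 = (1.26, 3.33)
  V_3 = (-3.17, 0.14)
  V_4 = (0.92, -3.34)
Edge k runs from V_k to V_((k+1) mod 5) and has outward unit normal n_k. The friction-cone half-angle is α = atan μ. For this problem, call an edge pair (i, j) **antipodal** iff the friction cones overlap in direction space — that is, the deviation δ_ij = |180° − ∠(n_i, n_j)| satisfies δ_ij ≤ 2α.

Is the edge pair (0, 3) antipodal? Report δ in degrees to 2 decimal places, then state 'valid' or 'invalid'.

α = atan 0.7 = 34.99°;  2α = 69.98°
edge 0: e_0 = (+0.58, +2.55);  n_0 = (+0.9751, -0.2218)
edge 3: e_3 = (+4.09, -3.48);  n_3 = (-0.6480, -0.7616)
∠(n_0, n_3) = 117.58°
δ = |180° − 117.58°| = 62.42°
62.42° ≤ 2α = 69.98°  →  valid

δ = 62.42°, valid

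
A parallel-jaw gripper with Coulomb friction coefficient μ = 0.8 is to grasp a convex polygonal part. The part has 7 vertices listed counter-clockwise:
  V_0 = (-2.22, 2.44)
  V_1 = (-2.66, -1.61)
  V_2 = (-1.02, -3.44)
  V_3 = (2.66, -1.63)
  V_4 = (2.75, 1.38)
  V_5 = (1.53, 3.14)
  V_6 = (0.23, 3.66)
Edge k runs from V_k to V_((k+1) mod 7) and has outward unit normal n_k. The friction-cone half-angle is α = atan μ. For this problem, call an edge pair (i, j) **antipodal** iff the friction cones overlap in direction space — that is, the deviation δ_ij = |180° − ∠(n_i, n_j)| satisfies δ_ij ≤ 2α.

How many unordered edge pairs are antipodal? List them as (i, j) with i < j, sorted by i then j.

α = atan 0.8 = 38.66°;  2α = 77.32°
n_0 = (-0.9942, +0.1080)
n_1 = (-0.7447, -0.6674)
n_2 = (+0.4414, -0.8973)
n_3 = (+0.9996, -0.0299)
n_4 = (+0.8219, +0.5697)
n_5 = (+0.3714, +0.9285)
n_6 = (-0.4458, +0.8952)
  (0,1): δ = 131.93°  ·
  (0,2): δ = 57.61°  ✓
  (0,3): δ = 4.49°  ✓
  (0,4): δ = 40.93°  ✓
  (0,5): δ = 74.40°  ✓
  (0,6): δ = 122.67°  ·
  (1,2): δ = 105.68°  ·
  (1,3): δ = 43.58°  ✓
  (1,4): δ = 7.14°  ✓
  (1,5): δ = 26.33°  ✓
  (1,6): δ = 74.61°  ✓
  (2,3): δ = 117.90°  ·
  (2,4): δ = 81.46°  ·
  (2,5): δ = 47.99°  ✓
  (2,6): δ = 0.28°  ✓
  (3,4): δ = 143.56°  ·
  (3,5): δ = 110.09°  ·
  (3,6): δ = 61.82°  ✓
  (4,5): δ = 146.53°  ·
  (4,6): δ = 98.26°  ·
  (5,6): δ = 131.73°  ·
antipodal pairs: 11

count = 11; pairs: (0,2), (0,3), (0,4), (0,5), (1,3), (1,4), (1,5), (1,6), (2,5), (2,6), (3,6)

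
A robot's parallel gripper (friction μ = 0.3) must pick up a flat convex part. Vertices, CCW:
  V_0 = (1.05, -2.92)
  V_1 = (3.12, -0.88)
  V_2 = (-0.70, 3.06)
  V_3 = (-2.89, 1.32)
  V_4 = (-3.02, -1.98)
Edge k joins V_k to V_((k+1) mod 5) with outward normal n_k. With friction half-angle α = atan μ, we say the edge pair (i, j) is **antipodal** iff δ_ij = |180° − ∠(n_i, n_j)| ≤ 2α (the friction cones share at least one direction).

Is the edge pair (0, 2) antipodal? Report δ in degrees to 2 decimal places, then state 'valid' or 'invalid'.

δ = 6.11°, valid

α = atan 0.3 = 16.70°;  2α = 33.40°
edge 0: e_0 = (+2.07, +2.04);  n_0 = (+0.7019, -0.7122)
edge 2: e_2 = (-2.19, -1.74);  n_2 = (-0.6221, +0.7830)
∠(n_0, n_2) = 173.89°
δ = |180° − 173.89°| = 6.11°
6.11° ≤ 2α = 33.40°  →  valid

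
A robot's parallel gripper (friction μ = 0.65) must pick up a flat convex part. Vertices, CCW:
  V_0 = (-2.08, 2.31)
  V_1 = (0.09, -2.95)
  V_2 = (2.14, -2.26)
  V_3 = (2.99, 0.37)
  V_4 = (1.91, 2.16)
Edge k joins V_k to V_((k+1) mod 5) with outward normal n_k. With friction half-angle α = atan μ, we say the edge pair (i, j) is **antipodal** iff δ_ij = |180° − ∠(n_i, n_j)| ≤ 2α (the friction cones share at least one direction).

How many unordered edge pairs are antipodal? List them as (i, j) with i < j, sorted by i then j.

α = atan 0.65 = 33.02°;  2α = 66.05°
n_0 = (-0.9244, -0.3814)
n_1 = (+0.3190, -0.9478)
n_2 = (+0.9515, -0.3075)
n_3 = (+0.8562, +0.5166)
n_4 = (+0.0376, +0.9993)
  (0,1): δ = 93.82°  ·
  (0,2): δ = 40.33°  ✓
  (0,3): δ = 8.69°  ✓
  (0,4): δ = 65.43°  ✓
  (1,2): δ = 126.51°  ·
  (1,3): δ = 77.50°  ·
  (1,4): δ = 20.76°  ✓
  (2,3): δ = 130.98°  ·
  (2,4): δ = 74.24°  ·
  (3,4): δ = 123.26°  ·
antipodal pairs: 4

count = 4; pairs: (0,2), (0,3), (0,4), (1,4)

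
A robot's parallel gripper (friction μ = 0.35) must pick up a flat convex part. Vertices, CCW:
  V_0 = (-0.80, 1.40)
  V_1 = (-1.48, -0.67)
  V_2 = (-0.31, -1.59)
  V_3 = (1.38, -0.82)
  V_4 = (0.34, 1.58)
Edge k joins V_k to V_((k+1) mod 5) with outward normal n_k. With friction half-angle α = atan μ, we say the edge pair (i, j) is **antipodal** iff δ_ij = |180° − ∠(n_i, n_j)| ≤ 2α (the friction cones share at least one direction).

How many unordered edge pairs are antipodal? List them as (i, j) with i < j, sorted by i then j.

α = atan 0.35 = 19.29°;  2α = 38.58°
n_0 = (-0.9501, +0.3121)
n_1 = (-0.6181, -0.7861)
n_2 = (+0.4146, -0.9100)
n_3 = (+0.9176, +0.3976)
n_4 = (-0.1560, +0.9878)
  (0,1): δ = 109.99°  ·
  (0,2): δ = 47.32°  ·
  (0,3): δ = 41.61°  ·
  (0,4): δ = 117.16°  ·
  (1,2): δ = 117.33°  ·
  (1,3): δ = 28.39°  ✓
  (1,4): δ = 47.15°  ·
  (2,3): δ = 91.07°  ·
  (2,4): δ = 15.52°  ✓
  (3,4): δ = 104.46°  ·
antipodal pairs: 2

count = 2; pairs: (1,3), (2,4)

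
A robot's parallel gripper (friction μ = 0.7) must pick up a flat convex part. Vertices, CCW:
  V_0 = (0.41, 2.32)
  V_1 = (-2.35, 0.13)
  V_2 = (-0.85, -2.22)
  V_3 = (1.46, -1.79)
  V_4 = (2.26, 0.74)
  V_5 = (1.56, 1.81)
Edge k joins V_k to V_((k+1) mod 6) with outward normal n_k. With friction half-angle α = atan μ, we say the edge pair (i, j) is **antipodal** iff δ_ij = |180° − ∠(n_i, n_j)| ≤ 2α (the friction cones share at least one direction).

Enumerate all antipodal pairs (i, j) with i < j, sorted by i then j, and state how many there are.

count = 7; pairs: (0,2), (0,3), (1,3), (1,4), (1,5), (2,4), (2,5)

α = atan 0.7 = 34.99°;  2α = 69.98°
n_0 = (-0.6216, +0.7834)
n_1 = (-0.8429, -0.5380)
n_2 = (+0.1830, -0.9831)
n_3 = (+0.9535, -0.3015)
n_4 = (+0.8368, +0.5475)
n_5 = (+0.4054, +0.9141)
  (0,1): δ = 95.88°  ·
  (0,2): δ = 27.89°  ✓
  (0,3): δ = 34.02°  ✓
  (0,4): δ = 84.76°  ·
  (0,5): δ = 117.65°  ·
  (1,2): δ = 112.01°  ·
  (1,3): δ = 50.10°  ✓
  (1,4): δ = 0.64°  ✓
  (1,5): δ = 33.53°  ✓
  (2,3): δ = 118.09°  ·
  (2,4): δ = 67.35°  ✓
  (2,5): δ = 34.46°  ✓
  (3,4): δ = 129.26°  ·
  (3,5): δ = 96.37°  ·
  (4,5): δ = 147.11°  ·
antipodal pairs: 7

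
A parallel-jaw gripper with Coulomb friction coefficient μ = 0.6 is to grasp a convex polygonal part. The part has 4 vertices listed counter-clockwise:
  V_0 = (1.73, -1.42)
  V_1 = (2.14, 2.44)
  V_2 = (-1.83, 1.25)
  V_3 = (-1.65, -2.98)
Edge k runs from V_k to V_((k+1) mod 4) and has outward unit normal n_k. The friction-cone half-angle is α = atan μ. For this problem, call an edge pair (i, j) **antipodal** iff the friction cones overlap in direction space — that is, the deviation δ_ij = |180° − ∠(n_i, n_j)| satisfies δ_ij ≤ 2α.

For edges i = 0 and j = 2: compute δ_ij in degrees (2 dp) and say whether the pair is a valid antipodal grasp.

α = atan 0.6 = 30.96°;  2α = 61.93°
edge 0: e_0 = (+0.41, +3.86);  n_0 = (+0.9944, -0.1056)
edge 2: e_2 = (+0.18, -4.23);  n_2 = (-0.9991, -0.0425)
∠(n_0, n_2) = 171.50°
δ = |180° − 171.50°| = 8.50°
8.50° ≤ 2α = 61.93°  →  valid

δ = 8.50°, valid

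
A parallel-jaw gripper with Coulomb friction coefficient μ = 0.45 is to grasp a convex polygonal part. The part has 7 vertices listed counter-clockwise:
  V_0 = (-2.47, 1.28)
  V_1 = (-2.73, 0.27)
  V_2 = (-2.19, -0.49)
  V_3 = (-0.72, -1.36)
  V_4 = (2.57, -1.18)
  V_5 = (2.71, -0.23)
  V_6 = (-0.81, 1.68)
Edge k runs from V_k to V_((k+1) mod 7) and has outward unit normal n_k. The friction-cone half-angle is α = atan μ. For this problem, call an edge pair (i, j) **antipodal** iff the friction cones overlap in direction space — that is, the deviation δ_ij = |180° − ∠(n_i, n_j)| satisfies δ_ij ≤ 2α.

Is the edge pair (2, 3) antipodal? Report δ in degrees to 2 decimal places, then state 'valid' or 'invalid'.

δ = 146.25°, invalid

α = atan 0.45 = 24.23°;  2α = 48.46°
edge 2: e_2 = (+1.47, -0.87);  n_2 = (-0.5093, -0.8606)
edge 3: e_3 = (+3.29, +0.18);  n_3 = (+0.0546, -0.9985)
∠(n_2, n_3) = 33.75°
δ = |180° − 33.75°| = 146.25°
146.25° > 2α = 48.46°  →  invalid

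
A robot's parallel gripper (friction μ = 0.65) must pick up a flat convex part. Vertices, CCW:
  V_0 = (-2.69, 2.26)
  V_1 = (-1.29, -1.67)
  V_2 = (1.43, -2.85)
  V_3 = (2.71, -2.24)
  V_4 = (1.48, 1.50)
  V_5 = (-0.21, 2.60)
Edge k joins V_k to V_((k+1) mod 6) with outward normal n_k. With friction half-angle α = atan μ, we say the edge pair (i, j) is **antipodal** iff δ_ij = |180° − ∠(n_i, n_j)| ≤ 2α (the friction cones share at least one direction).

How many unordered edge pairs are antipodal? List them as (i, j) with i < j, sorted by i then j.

count = 7; pairs: (0,3), (0,4), (1,3), (1,4), (1,5), (2,4), (2,5)

α = atan 0.65 = 33.02°;  2α = 66.05°
n_0 = (-0.9420, -0.3356)
n_1 = (-0.3980, -0.9174)
n_2 = (+0.4302, -0.9027)
n_3 = (+0.9499, +0.3124)
n_4 = (+0.5455, +0.8381)
n_5 = (-0.1358, +0.9907)
  (0,1): δ = 133.06°  ·
  (0,2): δ = 84.13°  ·
  (0,3): δ = 1.40°  ✓
  (0,4): δ = 37.33°  ✓
  (0,5): δ = 78.20°  ·
  (1,2): δ = 131.07°  ·
  (1,3): δ = 48.34°  ✓
  (1,4): δ = 9.61°  ✓
  (1,5): δ = 31.26°  ✓
  (2,3): δ = 97.28°  ·
  (2,4): δ = 58.54°  ✓
  (2,5): δ = 17.67°  ✓
  (3,4): δ = 141.26°  ·
  (3,5): δ = 100.40°  ·
  (4,5): δ = 139.13°  ·
antipodal pairs: 7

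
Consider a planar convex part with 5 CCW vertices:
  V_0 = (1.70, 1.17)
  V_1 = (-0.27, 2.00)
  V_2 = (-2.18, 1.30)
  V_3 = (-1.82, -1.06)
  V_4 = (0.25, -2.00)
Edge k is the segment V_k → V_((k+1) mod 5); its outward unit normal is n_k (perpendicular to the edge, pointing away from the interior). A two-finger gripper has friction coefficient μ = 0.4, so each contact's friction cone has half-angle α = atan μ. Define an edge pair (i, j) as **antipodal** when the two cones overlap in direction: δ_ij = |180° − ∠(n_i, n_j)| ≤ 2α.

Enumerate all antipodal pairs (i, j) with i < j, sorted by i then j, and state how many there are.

count = 2; pairs: (0,3), (2,4)

α = atan 0.4 = 21.80°;  2α = 43.60°
n_0 = (+0.3883, +0.9215)
n_1 = (-0.3441, +0.9389)
n_2 = (-0.9886, -0.1508)
n_3 = (-0.4135, -0.9105)
n_4 = (+0.9094, -0.4160)
  (0,1): δ = 137.03°  ·
  (0,2): δ = 58.48°  ·
  (0,3): δ = 1.58°  ✓
  (0,4): δ = 88.27°  ·
  (1,2): δ = 101.45°  ·
  (1,3): δ = 44.55°  ·
  (1,4): δ = 45.29°  ·
  (2,3): δ = 123.10°  ·
  (2,4): δ = 33.25°  ✓
  (3,4): δ = 90.16°  ·
antipodal pairs: 2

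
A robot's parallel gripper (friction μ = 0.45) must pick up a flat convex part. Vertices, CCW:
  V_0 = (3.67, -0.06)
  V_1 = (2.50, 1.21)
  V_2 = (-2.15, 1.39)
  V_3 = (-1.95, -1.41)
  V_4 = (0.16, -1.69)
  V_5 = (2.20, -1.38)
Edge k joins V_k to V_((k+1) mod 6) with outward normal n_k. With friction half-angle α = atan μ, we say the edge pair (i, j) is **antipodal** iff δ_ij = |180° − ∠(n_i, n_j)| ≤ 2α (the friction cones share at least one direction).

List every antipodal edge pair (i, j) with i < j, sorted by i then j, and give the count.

α = atan 0.45 = 24.23°;  2α = 48.46°
n_0 = (+0.7355, +0.6776)
n_1 = (+0.0387, +0.9993)
n_2 = (-0.9975, -0.0712)
n_3 = (-0.1315, -0.9913)
n_4 = (+0.1502, -0.9887)
n_5 = (+0.6681, -0.7440)
  (0,1): δ = 134.87°  ·
  (0,2): δ = 38.57°  ✓
  (0,3): δ = 39.79°  ✓
  (0,4): δ = 55.99°  ·
  (0,5): δ = 89.27°  ·
  (1,2): δ = 83.70°  ·
  (1,3): δ = 5.34°  ✓
  (1,4): δ = 10.86°  ✓
  (1,5): δ = 44.14°  ✓
  (2,3): δ = 101.64°  ·
  (2,4): δ = 85.45°  ·
  (2,5): δ = 52.16°  ·
  (3,4): δ = 163.80°  ·
  (3,5): δ = 130.52°  ·
  (4,5): δ = 146.72°  ·
antipodal pairs: 5

count = 5; pairs: (0,2), (0,3), (1,3), (1,4), (1,5)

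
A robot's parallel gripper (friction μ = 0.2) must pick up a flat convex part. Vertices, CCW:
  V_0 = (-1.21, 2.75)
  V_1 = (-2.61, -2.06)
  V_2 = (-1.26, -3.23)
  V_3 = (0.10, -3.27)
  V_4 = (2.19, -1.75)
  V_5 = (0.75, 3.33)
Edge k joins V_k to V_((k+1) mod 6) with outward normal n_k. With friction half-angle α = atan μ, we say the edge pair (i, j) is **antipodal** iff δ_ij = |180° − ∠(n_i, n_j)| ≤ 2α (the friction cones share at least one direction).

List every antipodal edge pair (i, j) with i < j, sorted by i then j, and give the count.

count = 2; pairs: (2,5), (3,5)

α = atan 0.2 = 11.31°;  2α = 22.62°
n_0 = (-0.9602, +0.2795)
n_1 = (-0.6549, -0.7557)
n_2 = (-0.0294, -0.9996)
n_3 = (+0.5882, -0.8087)
n_4 = (+0.9621, +0.2727)
n_5 = (-0.2838, +0.9589)
  (0,1): δ = 114.69°  ·
  (0,2): δ = 75.46°  ·
  (0,3): δ = 37.74°  ·
  (0,4): δ = 32.05°  ·
  (0,5): δ = 122.71°  ·
  (1,2): δ = 140.77°  ·
  (1,3): δ = 103.06°  ·
  (1,4): δ = 33.26°  ·
  (1,5): δ = 57.40°  ·
  (2,3): δ = 142.29°  ·
  (2,4): δ = 72.49°  ·
  (2,5): δ = 18.17°  ✓
  (3,4): δ = 110.20°  ·
  (3,5): δ = 19.54°  ✓
  (4,5): δ = 89.34°  ·
antipodal pairs: 2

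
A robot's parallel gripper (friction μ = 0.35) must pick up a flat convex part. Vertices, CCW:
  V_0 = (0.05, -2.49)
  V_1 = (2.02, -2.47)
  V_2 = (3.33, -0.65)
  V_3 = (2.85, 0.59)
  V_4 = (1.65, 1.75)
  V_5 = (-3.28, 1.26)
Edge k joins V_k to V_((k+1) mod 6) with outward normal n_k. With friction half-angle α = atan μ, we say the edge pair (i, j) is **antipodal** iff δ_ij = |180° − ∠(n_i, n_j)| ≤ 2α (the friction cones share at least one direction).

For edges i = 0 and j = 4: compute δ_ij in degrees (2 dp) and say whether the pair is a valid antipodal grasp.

δ = 5.09°, valid

α = atan 0.35 = 19.29°;  2α = 38.58°
edge 0: e_0 = (+1.97, +0.02);  n_0 = (+0.0102, -0.9999)
edge 4: e_4 = (-4.93, -0.49);  n_4 = (-0.0989, +0.9951)
∠(n_0, n_4) = 174.91°
δ = |180° − 174.91°| = 5.09°
5.09° ≤ 2α = 38.58°  →  valid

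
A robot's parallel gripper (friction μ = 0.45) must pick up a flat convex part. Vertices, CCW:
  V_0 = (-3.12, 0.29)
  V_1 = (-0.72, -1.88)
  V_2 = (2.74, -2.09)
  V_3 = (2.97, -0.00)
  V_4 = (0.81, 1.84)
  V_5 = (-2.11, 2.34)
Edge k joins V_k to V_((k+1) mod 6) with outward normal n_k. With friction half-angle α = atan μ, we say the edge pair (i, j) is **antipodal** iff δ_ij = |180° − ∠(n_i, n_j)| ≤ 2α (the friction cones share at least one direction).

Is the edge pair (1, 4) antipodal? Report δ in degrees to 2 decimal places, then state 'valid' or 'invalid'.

α = atan 0.45 = 24.23°;  2α = 48.46°
edge 1: e_1 = (+3.46, -0.21);  n_1 = (-0.0606, -0.9982)
edge 4: e_4 = (-2.92, +0.50);  n_4 = (+0.1688, +0.9857)
∠(n_1, n_4) = 173.76°
δ = |180° − 173.76°| = 6.24°
6.24° ≤ 2α = 48.46°  →  valid

δ = 6.24°, valid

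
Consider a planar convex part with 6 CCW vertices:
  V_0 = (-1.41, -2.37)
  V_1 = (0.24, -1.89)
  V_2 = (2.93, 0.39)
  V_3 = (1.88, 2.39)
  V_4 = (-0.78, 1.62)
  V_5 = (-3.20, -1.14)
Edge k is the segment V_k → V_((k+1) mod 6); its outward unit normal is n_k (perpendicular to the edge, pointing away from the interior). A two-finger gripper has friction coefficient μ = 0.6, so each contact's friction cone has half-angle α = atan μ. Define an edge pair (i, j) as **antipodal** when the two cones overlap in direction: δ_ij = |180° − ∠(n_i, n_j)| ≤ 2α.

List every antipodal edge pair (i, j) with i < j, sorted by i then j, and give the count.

α = atan 0.6 = 30.96°;  2α = 61.93°
n_0 = (+0.2793, -0.9602)
n_1 = (+0.6466, -0.7628)
n_2 = (+0.8854, +0.4648)
n_3 = (-0.2781, +0.9606)
n_4 = (-0.7519, +0.6593)
n_5 = (-0.5663, -0.8242)
  (0,1): δ = 155.94°  ·
  (0,2): δ = 78.52°  ·
  (0,3): δ = 0.08°  ✓
  (0,4): δ = 32.54°  ✓
  (0,5): δ = 129.28°  ·
  (1,2): δ = 102.58°  ·
  (1,3): δ = 24.14°  ✓
  (1,4): δ = 8.47°  ✓
  (1,5): δ = 105.22°  ·
  (2,3): δ = 101.56°  ·
  (2,4): δ = 68.94°  ·
  (2,5): δ = 27.81°  ✓
  (3,4): δ = 147.39°  ·
  (3,5): δ = 50.64°  ✓
  (4,5): δ = 83.25°  ·
antipodal pairs: 6

count = 6; pairs: (0,3), (0,4), (1,3), (1,4), (2,5), (3,5)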